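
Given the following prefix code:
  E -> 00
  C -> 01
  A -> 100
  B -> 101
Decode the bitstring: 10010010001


Decoding step by step:
Bits 100 -> A
Bits 100 -> A
Bits 100 -> A
Bits 01 -> C


Decoded message: AAAC


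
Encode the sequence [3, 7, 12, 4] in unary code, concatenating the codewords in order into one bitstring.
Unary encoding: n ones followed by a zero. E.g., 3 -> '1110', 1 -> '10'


Encode each number as n ones followed by a terminating 0:
  3 -> 1110 (4 bits)
  7 -> 11111110 (8 bits)
  12 -> 1111111111110 (13 bits)
  4 -> 11110 (5 bits)
Total length = 4 + 8 + 13 + 5 = 30 bits.

Unary([3, 7, 12, 4]) = 111011111110111111111111011110 (30 bits)


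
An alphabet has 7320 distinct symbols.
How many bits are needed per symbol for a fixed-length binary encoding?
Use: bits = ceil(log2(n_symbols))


log2(7320) = 12.8376
Bracket: 2^12 = 4096 < 7320 <= 2^13 = 8192
So ceil(log2(7320)) = 13

bits = ceil(log2(7320)) = ceil(12.8376) = 13 bits


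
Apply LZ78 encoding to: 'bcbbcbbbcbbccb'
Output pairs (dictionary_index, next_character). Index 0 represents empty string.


LZ78 encoding steps:
Dictionary: {0: ''}
Step 1: w='' (idx 0), next='b' -> output (0, 'b'), add 'b' as idx 1
Step 2: w='' (idx 0), next='c' -> output (0, 'c'), add 'c' as idx 2
Step 3: w='b' (idx 1), next='b' -> output (1, 'b'), add 'bb' as idx 3
Step 4: w='c' (idx 2), next='b' -> output (2, 'b'), add 'cb' as idx 4
Step 5: w='bb' (idx 3), next='c' -> output (3, 'c'), add 'bbc' as idx 5
Step 6: w='bbc' (idx 5), next='c' -> output (5, 'c'), add 'bbcc' as idx 6
Step 7: w='b' (idx 1), end of input -> output (1, '')


Encoded: [(0, 'b'), (0, 'c'), (1, 'b'), (2, 'b'), (3, 'c'), (5, 'c'), (1, '')]


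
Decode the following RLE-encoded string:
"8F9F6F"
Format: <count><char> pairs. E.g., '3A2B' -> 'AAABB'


Expanding each <count><char> pair:
  8F -> 'FFFFFFFF'
  9F -> 'FFFFFFFFF'
  6F -> 'FFFFFF'

Decoded = FFFFFFFFFFFFFFFFFFFFFFF


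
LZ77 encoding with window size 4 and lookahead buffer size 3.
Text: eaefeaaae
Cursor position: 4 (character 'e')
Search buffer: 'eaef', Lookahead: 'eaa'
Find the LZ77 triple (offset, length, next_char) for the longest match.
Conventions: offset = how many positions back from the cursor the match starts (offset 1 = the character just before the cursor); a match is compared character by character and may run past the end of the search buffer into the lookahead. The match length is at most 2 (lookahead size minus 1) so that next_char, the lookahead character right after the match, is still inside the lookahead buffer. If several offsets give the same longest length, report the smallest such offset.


Try each offset into the search buffer:
  offset=1 (pos 3, char 'f'): match length 0
  offset=2 (pos 2, char 'e'): match length 1
  offset=3 (pos 1, char 'a'): match length 0
  offset=4 (pos 0, char 'e'): match length 2
Longest match has length 2 at offset 4.
next_char = character at position 4 + 2 = 6 -> 'a'

Best match: offset=4, length=2 (matching 'ea' starting at position 0)
LZ77 triple: (4, 2, 'a')


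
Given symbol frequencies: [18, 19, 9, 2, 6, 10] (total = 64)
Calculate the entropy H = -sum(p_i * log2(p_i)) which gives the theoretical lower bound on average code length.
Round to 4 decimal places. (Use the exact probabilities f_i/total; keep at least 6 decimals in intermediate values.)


Per-symbol terms -p_i * log2(p_i) with p_i = f_i/64:
  p = 18/64 = 0.281250: log2(p) = -1.830075, -p*log2(p) = 0.514709
  p = 19/64 = 0.296875: log2(p) = -1.752072, -p*log2(p) = 0.520147
  p = 9/64 = 0.140625: log2(p) = -2.830075, -p*log2(p) = 0.397979
  p = 2/64 = 0.031250: log2(p) = -5.000000, -p*log2(p) = 0.156250
  p = 6/64 = 0.093750: log2(p) = -3.415037, -p*log2(p) = 0.320160
  p = 10/64 = 0.156250: log2(p) = -2.678072, -p*log2(p) = 0.418449
H = 0.514709 + 0.520147 + 0.397979 + 0.156250 + 0.320160 + 0.418449 = 2.327694

H = 2.3277 bits/symbol


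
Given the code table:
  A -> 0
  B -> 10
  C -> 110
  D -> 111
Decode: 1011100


Decoding:
10 -> B
111 -> D
0 -> A
0 -> A


Result: BDAA


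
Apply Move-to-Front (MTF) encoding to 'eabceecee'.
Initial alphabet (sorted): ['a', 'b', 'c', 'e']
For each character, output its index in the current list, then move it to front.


MTF encoding:
'e': index 3 in ['a', 'b', 'c', 'e'] -> ['e', 'a', 'b', 'c']
'a': index 1 in ['e', 'a', 'b', 'c'] -> ['a', 'e', 'b', 'c']
'b': index 2 in ['a', 'e', 'b', 'c'] -> ['b', 'a', 'e', 'c']
'c': index 3 in ['b', 'a', 'e', 'c'] -> ['c', 'b', 'a', 'e']
'e': index 3 in ['c', 'b', 'a', 'e'] -> ['e', 'c', 'b', 'a']
'e': index 0 in ['e', 'c', 'b', 'a'] -> ['e', 'c', 'b', 'a']
'c': index 1 in ['e', 'c', 'b', 'a'] -> ['c', 'e', 'b', 'a']
'e': index 1 in ['c', 'e', 'b', 'a'] -> ['e', 'c', 'b', 'a']
'e': index 0 in ['e', 'c', 'b', 'a'] -> ['e', 'c', 'b', 'a']


Output: [3, 1, 2, 3, 3, 0, 1, 1, 0]


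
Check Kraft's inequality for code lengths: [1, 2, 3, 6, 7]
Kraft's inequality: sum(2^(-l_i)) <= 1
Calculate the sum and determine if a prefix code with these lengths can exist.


Sum = 2^(-1) + 2^(-2) + 2^(-3) + 2^(-6) + 2^(-7)
    = 0.5 + 0.25 + 0.125 + 0.015625 + 0.0078125
    = 115/128 = 0.8984375
Since 0.8984375 <= 1, Kraft's inequality IS satisfied.
A prefix code with these lengths CAN exist.

Kraft sum = 0.8984375. Satisfied.


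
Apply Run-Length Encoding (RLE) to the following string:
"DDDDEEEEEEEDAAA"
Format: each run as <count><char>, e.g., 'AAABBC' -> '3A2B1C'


Scanning runs left to right:
  i=0: run of 'D' x 4 -> '4D'
  i=4: run of 'E' x 7 -> '7E'
  i=11: run of 'D' x 1 -> '1D'
  i=12: run of 'A' x 3 -> '3A'

RLE = 4D7E1D3A


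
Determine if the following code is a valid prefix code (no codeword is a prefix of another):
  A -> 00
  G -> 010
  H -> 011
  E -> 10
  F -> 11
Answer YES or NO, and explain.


Checking each pair (does one codeword prefix another?):
  A='00' vs G='010': no prefix
  A='00' vs H='011': no prefix
  A='00' vs E='10': no prefix
  A='00' vs F='11': no prefix
  G='010' vs A='00': no prefix
  G='010' vs H='011': no prefix
  G='010' vs E='10': no prefix
  G='010' vs F='11': no prefix
  H='011' vs A='00': no prefix
  H='011' vs G='010': no prefix
  H='011' vs E='10': no prefix
  H='011' vs F='11': no prefix
  E='10' vs A='00': no prefix
  E='10' vs G='010': no prefix
  E='10' vs H='011': no prefix
  E='10' vs F='11': no prefix
  F='11' vs A='00': no prefix
  F='11' vs G='010': no prefix
  F='11' vs H='011': no prefix
  F='11' vs E='10': no prefix
No violation found over all pairs.

YES -- this is a valid prefix code. No codeword is a prefix of any other codeword.


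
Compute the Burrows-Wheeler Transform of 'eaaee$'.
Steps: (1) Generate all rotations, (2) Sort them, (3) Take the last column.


Rotations (sorted):
  0: $eaaee -> last char: e
  1: aaee$e -> last char: e
  2: aee$ea -> last char: a
  3: e$eaae -> last char: e
  4: eaaee$ -> last char: $
  5: ee$eaa -> last char: a


BWT = eeae$a


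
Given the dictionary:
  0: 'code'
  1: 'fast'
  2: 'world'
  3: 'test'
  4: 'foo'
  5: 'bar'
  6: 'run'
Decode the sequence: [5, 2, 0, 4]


Look up each index in the dictionary:
  5 -> 'bar'
  2 -> 'world'
  0 -> 'code'
  4 -> 'foo'

Decoded: "bar world code foo"


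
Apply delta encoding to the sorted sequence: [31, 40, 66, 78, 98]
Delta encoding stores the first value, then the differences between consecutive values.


First value: 31
Deltas:
  40 - 31 = 9
  66 - 40 = 26
  78 - 66 = 12
  98 - 78 = 20


Delta encoded: [31, 9, 26, 12, 20]


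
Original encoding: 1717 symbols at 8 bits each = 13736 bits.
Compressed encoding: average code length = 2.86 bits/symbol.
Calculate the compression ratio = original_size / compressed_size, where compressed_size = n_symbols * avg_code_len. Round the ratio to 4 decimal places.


original_size = n_symbols * orig_bits = 1717 * 8 = 13736 bits
compressed_size = n_symbols * avg_code_len = 1717 * 2.86 = 4910.62 bits
ratio = original_size / compressed_size = 13736 / 4910.62 = 2.7972

Compression ratio = 2.7972


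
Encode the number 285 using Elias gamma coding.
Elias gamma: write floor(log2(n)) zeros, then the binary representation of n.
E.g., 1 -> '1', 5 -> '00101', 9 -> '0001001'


num_bits = floor(log2(285)) + 1 = 9
leading_zeros = num_bits - 1 = 8
binary(285) = 100011101

Elias gamma(285) = '00000000' + '100011101' = 00000000100011101 (17 bits)


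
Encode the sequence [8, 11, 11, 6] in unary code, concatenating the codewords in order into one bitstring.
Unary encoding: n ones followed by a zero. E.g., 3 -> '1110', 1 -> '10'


Encode each number as n ones followed by a terminating 0:
  8 -> 111111110 (9 bits)
  11 -> 111111111110 (12 bits)
  11 -> 111111111110 (12 bits)
  6 -> 1111110 (7 bits)
Total length = 9 + 12 + 12 + 7 = 40 bits.

Unary([8, 11, 11, 6]) = 1111111101111111111101111111111101111110 (40 bits)


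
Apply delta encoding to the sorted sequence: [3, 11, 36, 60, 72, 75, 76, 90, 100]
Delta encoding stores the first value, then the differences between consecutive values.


First value: 3
Deltas:
  11 - 3 = 8
  36 - 11 = 25
  60 - 36 = 24
  72 - 60 = 12
  75 - 72 = 3
  76 - 75 = 1
  90 - 76 = 14
  100 - 90 = 10


Delta encoded: [3, 8, 25, 24, 12, 3, 1, 14, 10]


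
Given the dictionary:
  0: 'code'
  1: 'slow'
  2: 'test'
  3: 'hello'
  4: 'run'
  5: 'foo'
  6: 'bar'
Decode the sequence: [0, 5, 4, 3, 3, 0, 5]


Look up each index in the dictionary:
  0 -> 'code'
  5 -> 'foo'
  4 -> 'run'
  3 -> 'hello'
  3 -> 'hello'
  0 -> 'code'
  5 -> 'foo'

Decoded: "code foo run hello hello code foo"


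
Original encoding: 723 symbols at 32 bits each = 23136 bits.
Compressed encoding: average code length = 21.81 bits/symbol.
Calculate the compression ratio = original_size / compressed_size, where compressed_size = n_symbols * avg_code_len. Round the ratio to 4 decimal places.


original_size = n_symbols * orig_bits = 723 * 32 = 23136 bits
compressed_size = n_symbols * avg_code_len = 723 * 21.81 = 15768.63 bits
ratio = original_size / compressed_size = 23136 / 15768.63 = 1.4672

Compression ratio = 1.4672


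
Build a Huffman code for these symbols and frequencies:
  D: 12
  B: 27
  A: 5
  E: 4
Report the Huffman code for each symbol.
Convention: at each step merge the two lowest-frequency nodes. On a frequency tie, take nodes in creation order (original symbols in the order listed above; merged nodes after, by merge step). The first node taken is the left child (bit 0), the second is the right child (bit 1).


Huffman tree construction:
Step 1: Merge E(4) + A(5) = 9
Step 2: Merge (E+A)(9) + D(12) = 21
Step 3: Merge ((E+A)+D)(21) + B(27) = 48
Read each symbol's code off the tree from the root (left child = 0, right child = 1).

Codes:
  D: 01 (length 2)
  B: 1 (length 1)
  A: 001 (length 3)
  E: 000 (length 3)
Average code length: 78/48 = 1.6250 bits/symbol


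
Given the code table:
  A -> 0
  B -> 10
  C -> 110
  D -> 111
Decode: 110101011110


Decoding:
110 -> C
10 -> B
10 -> B
111 -> D
10 -> B


Result: CBBDB


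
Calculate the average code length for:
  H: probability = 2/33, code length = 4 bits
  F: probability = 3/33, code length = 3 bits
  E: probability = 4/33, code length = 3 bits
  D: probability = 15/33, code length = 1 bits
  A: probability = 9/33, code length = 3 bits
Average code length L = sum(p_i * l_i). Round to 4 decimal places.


Weighted contributions p_i * l_i:
  H: (2/33) * 4 = 8/33
  F: (3/33) * 3 = 9/33
  E: (4/33) * 3 = 12/33
  D: (15/33) * 1 = 15/33
  A: (9/33) * 3 = 27/33
Sum = (8 + 9 + 12 + 15 + 27)/33 = 71/33

L = 71/33 = 2.1515 bits/symbol


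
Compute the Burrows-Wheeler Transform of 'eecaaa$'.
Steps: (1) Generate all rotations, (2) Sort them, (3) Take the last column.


Rotations (sorted):
  0: $eecaaa -> last char: a
  1: a$eecaa -> last char: a
  2: aa$eeca -> last char: a
  3: aaa$eec -> last char: c
  4: caaa$ee -> last char: e
  5: ecaaa$e -> last char: e
  6: eecaaa$ -> last char: $


BWT = aaacee$


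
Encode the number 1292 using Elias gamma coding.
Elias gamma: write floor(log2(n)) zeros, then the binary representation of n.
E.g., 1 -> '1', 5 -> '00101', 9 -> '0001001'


num_bits = floor(log2(1292)) + 1 = 11
leading_zeros = num_bits - 1 = 10
binary(1292) = 10100001100

Elias gamma(1292) = '0000000000' + '10100001100' = 000000000010100001100 (21 bits)


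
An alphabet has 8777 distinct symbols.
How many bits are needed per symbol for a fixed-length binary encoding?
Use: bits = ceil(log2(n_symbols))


log2(8777) = 13.0995
Bracket: 2^13 = 8192 < 8777 <= 2^14 = 16384
So ceil(log2(8777)) = 14

bits = ceil(log2(8777)) = ceil(13.0995) = 14 bits


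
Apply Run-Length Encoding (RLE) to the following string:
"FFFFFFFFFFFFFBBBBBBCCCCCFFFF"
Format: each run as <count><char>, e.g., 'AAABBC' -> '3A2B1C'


Scanning runs left to right:
  i=0: run of 'F' x 13 -> '13F'
  i=13: run of 'B' x 6 -> '6B'
  i=19: run of 'C' x 5 -> '5C'
  i=24: run of 'F' x 4 -> '4F'

RLE = 13F6B5C4F


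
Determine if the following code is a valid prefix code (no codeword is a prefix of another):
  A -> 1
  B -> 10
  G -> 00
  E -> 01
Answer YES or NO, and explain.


Checking each pair (does one codeword prefix another?):
  A='1' vs B='10': prefix -- VIOLATION

NO -- this is NOT a valid prefix code. A (1) is a prefix of B (10).


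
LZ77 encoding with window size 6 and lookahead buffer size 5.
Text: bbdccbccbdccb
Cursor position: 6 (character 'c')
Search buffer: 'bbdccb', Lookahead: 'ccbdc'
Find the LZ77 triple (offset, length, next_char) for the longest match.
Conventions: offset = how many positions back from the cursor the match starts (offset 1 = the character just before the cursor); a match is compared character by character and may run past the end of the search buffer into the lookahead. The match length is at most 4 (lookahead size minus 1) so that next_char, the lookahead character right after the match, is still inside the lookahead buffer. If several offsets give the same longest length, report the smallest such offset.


Try each offset into the search buffer:
  offset=1 (pos 5, char 'b'): match length 0
  offset=2 (pos 4, char 'c'): match length 1
  offset=3 (pos 3, char 'c'): match length 3
  offset=4 (pos 2, char 'd'): match length 0
  offset=5 (pos 1, char 'b'): match length 0
  offset=6 (pos 0, char 'b'): match length 0
Longest match has length 3 at offset 3.
next_char = character at position 6 + 3 = 9 -> 'd'

Best match: offset=3, length=3 (matching 'ccb' starting at position 3)
LZ77 triple: (3, 3, 'd')


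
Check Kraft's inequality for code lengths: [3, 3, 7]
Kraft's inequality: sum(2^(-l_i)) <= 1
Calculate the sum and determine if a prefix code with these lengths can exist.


Sum = 2^(-3) + 2^(-3) + 2^(-7)
    = 0.125 + 0.125 + 0.0078125
    = 33/128 = 0.2578125
Since 0.2578125 <= 1, Kraft's inequality IS satisfied.
A prefix code with these lengths CAN exist.

Kraft sum = 0.2578125. Satisfied.


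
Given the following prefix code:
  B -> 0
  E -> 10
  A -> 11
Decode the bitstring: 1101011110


Decoding step by step:
Bits 11 -> A
Bits 0 -> B
Bits 10 -> E
Bits 11 -> A
Bits 11 -> A
Bits 0 -> B


Decoded message: ABEAAB


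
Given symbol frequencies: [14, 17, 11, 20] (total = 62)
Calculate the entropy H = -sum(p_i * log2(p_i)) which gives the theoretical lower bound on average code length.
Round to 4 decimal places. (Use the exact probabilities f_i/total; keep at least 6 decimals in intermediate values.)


Per-symbol terms -p_i * log2(p_i) with p_i = f_i/62:
  p = 14/62 = 0.225806: log2(p) = -2.146841, -p*log2(p) = 0.484771
  p = 17/62 = 0.274194: log2(p) = -1.866733, -p*log2(p) = 0.511846
  p = 11/62 = 0.177419: log2(p) = -2.494765, -p*log2(p) = 0.442620
  p = 20/62 = 0.322581: log2(p) = -1.632268, -p*log2(p) = 0.526538
H = 0.484771 + 0.511846 + 0.442620 + 0.526538 = 1.965775

H = 1.9658 bits/symbol


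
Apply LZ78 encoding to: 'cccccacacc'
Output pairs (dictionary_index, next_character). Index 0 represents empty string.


LZ78 encoding steps:
Dictionary: {0: ''}
Step 1: w='' (idx 0), next='c' -> output (0, 'c'), add 'c' as idx 1
Step 2: w='c' (idx 1), next='c' -> output (1, 'c'), add 'cc' as idx 2
Step 3: w='cc' (idx 2), next='a' -> output (2, 'a'), add 'cca' as idx 3
Step 4: w='c' (idx 1), next='a' -> output (1, 'a'), add 'ca' as idx 4
Step 5: w='cc' (idx 2), end of input -> output (2, '')


Encoded: [(0, 'c'), (1, 'c'), (2, 'a'), (1, 'a'), (2, '')]


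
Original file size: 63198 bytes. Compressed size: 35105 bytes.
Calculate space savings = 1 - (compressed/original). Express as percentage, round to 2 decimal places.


ratio = compressed/original = 35105/63198 = 0.555476
savings = 1 - ratio = 1 - 0.555476 = 0.444524
as a percentage: 0.444524 * 100 = 44.45%

Space savings = 1 - 35105/63198 = 44.45%


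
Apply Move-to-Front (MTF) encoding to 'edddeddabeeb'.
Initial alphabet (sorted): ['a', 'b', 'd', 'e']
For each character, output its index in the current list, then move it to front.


MTF encoding:
'e': index 3 in ['a', 'b', 'd', 'e'] -> ['e', 'a', 'b', 'd']
'd': index 3 in ['e', 'a', 'b', 'd'] -> ['d', 'e', 'a', 'b']
'd': index 0 in ['d', 'e', 'a', 'b'] -> ['d', 'e', 'a', 'b']
'd': index 0 in ['d', 'e', 'a', 'b'] -> ['d', 'e', 'a', 'b']
'e': index 1 in ['d', 'e', 'a', 'b'] -> ['e', 'd', 'a', 'b']
'd': index 1 in ['e', 'd', 'a', 'b'] -> ['d', 'e', 'a', 'b']
'd': index 0 in ['d', 'e', 'a', 'b'] -> ['d', 'e', 'a', 'b']
'a': index 2 in ['d', 'e', 'a', 'b'] -> ['a', 'd', 'e', 'b']
'b': index 3 in ['a', 'd', 'e', 'b'] -> ['b', 'a', 'd', 'e']
'e': index 3 in ['b', 'a', 'd', 'e'] -> ['e', 'b', 'a', 'd']
'e': index 0 in ['e', 'b', 'a', 'd'] -> ['e', 'b', 'a', 'd']
'b': index 1 in ['e', 'b', 'a', 'd'] -> ['b', 'e', 'a', 'd']


Output: [3, 3, 0, 0, 1, 1, 0, 2, 3, 3, 0, 1]


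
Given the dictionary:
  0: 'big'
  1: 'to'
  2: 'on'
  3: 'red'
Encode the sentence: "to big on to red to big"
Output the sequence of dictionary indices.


Look up each word in the dictionary:
  'to' -> 1
  'big' -> 0
  'on' -> 2
  'to' -> 1
  'red' -> 3
  'to' -> 1
  'big' -> 0

Encoded: [1, 0, 2, 1, 3, 1, 0]


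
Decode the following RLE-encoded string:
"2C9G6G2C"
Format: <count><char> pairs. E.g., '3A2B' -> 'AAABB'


Expanding each <count><char> pair:
  2C -> 'CC'
  9G -> 'GGGGGGGGG'
  6G -> 'GGGGGG'
  2C -> 'CC'

Decoded = CCGGGGGGGGGGGGGGGCC


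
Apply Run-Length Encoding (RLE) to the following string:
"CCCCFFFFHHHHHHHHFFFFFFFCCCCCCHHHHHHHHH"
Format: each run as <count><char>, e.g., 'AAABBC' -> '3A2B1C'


Scanning runs left to right:
  i=0: run of 'C' x 4 -> '4C'
  i=4: run of 'F' x 4 -> '4F'
  i=8: run of 'H' x 8 -> '8H'
  i=16: run of 'F' x 7 -> '7F'
  i=23: run of 'C' x 6 -> '6C'
  i=29: run of 'H' x 9 -> '9H'

RLE = 4C4F8H7F6C9H


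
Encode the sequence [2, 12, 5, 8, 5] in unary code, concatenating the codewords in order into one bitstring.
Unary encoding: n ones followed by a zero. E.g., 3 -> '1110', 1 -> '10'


Encode each number as n ones followed by a terminating 0:
  2 -> 110 (3 bits)
  12 -> 1111111111110 (13 bits)
  5 -> 111110 (6 bits)
  8 -> 111111110 (9 bits)
  5 -> 111110 (6 bits)
Total length = 3 + 13 + 6 + 9 + 6 = 37 bits.

Unary([2, 12, 5, 8, 5]) = 1101111111111110111110111111110111110 (37 bits)


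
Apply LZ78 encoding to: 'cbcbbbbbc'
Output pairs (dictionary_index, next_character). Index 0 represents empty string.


LZ78 encoding steps:
Dictionary: {0: ''}
Step 1: w='' (idx 0), next='c' -> output (0, 'c'), add 'c' as idx 1
Step 2: w='' (idx 0), next='b' -> output (0, 'b'), add 'b' as idx 2
Step 3: w='c' (idx 1), next='b' -> output (1, 'b'), add 'cb' as idx 3
Step 4: w='b' (idx 2), next='b' -> output (2, 'b'), add 'bb' as idx 4
Step 5: w='bb' (idx 4), next='c' -> output (4, 'c'), add 'bbc' as idx 5


Encoded: [(0, 'c'), (0, 'b'), (1, 'b'), (2, 'b'), (4, 'c')]


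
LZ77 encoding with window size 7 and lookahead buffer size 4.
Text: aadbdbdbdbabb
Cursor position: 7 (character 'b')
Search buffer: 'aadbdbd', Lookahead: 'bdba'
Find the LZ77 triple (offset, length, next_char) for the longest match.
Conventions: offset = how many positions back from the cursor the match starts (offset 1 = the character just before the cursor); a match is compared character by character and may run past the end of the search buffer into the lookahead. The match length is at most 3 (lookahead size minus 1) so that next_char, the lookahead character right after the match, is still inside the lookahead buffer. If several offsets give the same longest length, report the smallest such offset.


Try each offset into the search buffer:
  offset=1 (pos 6, char 'd'): match length 0
  offset=2 (pos 5, char 'b'): match length 3
  offset=3 (pos 4, char 'd'): match length 0
  offset=4 (pos 3, char 'b'): match length 3
  offset=5 (pos 2, char 'd'): match length 0
  offset=6 (pos 1, char 'a'): match length 0
  offset=7 (pos 0, char 'a'): match length 0
Longest match has length 3, found at offsets 2, 4; take the smallest, offset 2.
next_char = character at position 7 + 3 = 10 -> 'a'

Best match: offset=2, length=3 (matching 'bdb' starting at position 5)
LZ77 triple: (2, 3, 'a')


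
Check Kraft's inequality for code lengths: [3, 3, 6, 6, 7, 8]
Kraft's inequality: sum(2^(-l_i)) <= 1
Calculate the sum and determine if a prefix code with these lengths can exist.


Sum = 2^(-3) + 2^(-3) + 2^(-6) + 2^(-6) + 2^(-7) + 2^(-8)
    = 0.125 + 0.125 + 0.015625 + 0.015625 + 0.0078125 + 0.00390625
    = 75/256 = 0.29296875
Since 0.29296875 <= 1, Kraft's inequality IS satisfied.
A prefix code with these lengths CAN exist.

Kraft sum = 0.29296875. Satisfied.


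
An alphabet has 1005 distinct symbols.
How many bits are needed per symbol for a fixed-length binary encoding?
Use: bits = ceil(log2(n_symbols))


log2(1005) = 9.973
Bracket: 2^9 = 512 < 1005 <= 2^10 = 1024
So ceil(log2(1005)) = 10

bits = ceil(log2(1005)) = ceil(9.973) = 10 bits


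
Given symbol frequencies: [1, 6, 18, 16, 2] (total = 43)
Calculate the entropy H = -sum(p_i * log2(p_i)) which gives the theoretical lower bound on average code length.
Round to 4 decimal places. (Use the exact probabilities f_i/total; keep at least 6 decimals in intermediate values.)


Per-symbol terms -p_i * log2(p_i) with p_i = f_i/43:
  p = 1/43 = 0.023256: log2(p) = -5.426265, -p*log2(p) = 0.126192
  p = 6/43 = 0.139535: log2(p) = -2.841302, -p*log2(p) = 0.396461
  p = 18/43 = 0.418605: log2(p) = -1.256340, -p*log2(p) = 0.525910
  p = 16/43 = 0.372093: log2(p) = -1.426265, -p*log2(p) = 0.530703
  p = 2/43 = 0.046512: log2(p) = -4.426265, -p*log2(p) = 0.205873
H = 0.126192 + 0.396461 + 0.525910 + 0.530703 + 0.205873 = 1.785139

H = 1.7851 bits/symbol


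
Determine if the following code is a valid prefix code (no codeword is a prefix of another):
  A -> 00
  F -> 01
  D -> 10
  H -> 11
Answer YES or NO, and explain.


Checking each pair (does one codeword prefix another?):
  A='00' vs F='01': no prefix
  A='00' vs D='10': no prefix
  A='00' vs H='11': no prefix
  F='01' vs A='00': no prefix
  F='01' vs D='10': no prefix
  F='01' vs H='11': no prefix
  D='10' vs A='00': no prefix
  D='10' vs F='01': no prefix
  D='10' vs H='11': no prefix
  H='11' vs A='00': no prefix
  H='11' vs F='01': no prefix
  H='11' vs D='10': no prefix
No violation found over all pairs.

YES -- this is a valid prefix code. No codeword is a prefix of any other codeword.


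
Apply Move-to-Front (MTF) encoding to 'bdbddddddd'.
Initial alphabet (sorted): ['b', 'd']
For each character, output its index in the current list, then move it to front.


MTF encoding:
'b': index 0 in ['b', 'd'] -> ['b', 'd']
'd': index 1 in ['b', 'd'] -> ['d', 'b']
'b': index 1 in ['d', 'b'] -> ['b', 'd']
'd': index 1 in ['b', 'd'] -> ['d', 'b']
'd': index 0 in ['d', 'b'] -> ['d', 'b']
'd': index 0 in ['d', 'b'] -> ['d', 'b']
'd': index 0 in ['d', 'b'] -> ['d', 'b']
'd': index 0 in ['d', 'b'] -> ['d', 'b']
'd': index 0 in ['d', 'b'] -> ['d', 'b']
'd': index 0 in ['d', 'b'] -> ['d', 'b']


Output: [0, 1, 1, 1, 0, 0, 0, 0, 0, 0]


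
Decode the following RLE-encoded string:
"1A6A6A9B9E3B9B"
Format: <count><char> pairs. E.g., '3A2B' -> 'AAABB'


Expanding each <count><char> pair:
  1A -> 'A'
  6A -> 'AAAAAA'
  6A -> 'AAAAAA'
  9B -> 'BBBBBBBBB'
  9E -> 'EEEEEEEEE'
  3B -> 'BBB'
  9B -> 'BBBBBBBBB'

Decoded = AAAAAAAAAAAAABBBBBBBBBEEEEEEEEEBBBBBBBBBBBB


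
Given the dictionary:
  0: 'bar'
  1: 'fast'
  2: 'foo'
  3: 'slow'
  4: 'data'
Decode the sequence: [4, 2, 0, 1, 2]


Look up each index in the dictionary:
  4 -> 'data'
  2 -> 'foo'
  0 -> 'bar'
  1 -> 'fast'
  2 -> 'foo'

Decoded: "data foo bar fast foo"


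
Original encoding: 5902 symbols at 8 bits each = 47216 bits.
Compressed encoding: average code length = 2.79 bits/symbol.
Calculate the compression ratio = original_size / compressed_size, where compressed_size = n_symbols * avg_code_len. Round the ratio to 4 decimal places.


original_size = n_symbols * orig_bits = 5902 * 8 = 47216 bits
compressed_size = n_symbols * avg_code_len = 5902 * 2.79 = 16466.58 bits
ratio = original_size / compressed_size = 47216 / 16466.58 = 2.8674

Compression ratio = 2.8674


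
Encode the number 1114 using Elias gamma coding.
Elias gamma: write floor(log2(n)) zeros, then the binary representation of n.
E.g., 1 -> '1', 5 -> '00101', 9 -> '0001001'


num_bits = floor(log2(1114)) + 1 = 11
leading_zeros = num_bits - 1 = 10
binary(1114) = 10001011010

Elias gamma(1114) = '0000000000' + '10001011010' = 000000000010001011010 (21 bits)


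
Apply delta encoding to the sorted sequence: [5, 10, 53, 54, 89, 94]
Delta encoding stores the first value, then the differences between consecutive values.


First value: 5
Deltas:
  10 - 5 = 5
  53 - 10 = 43
  54 - 53 = 1
  89 - 54 = 35
  94 - 89 = 5


Delta encoded: [5, 5, 43, 1, 35, 5]


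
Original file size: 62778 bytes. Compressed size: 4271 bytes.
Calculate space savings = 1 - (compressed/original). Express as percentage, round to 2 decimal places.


ratio = compressed/original = 4271/62778 = 0.068033
savings = 1 - ratio = 1 - 0.068033 = 0.931967
as a percentage: 0.931967 * 100 = 93.2%

Space savings = 1 - 4271/62778 = 93.2%


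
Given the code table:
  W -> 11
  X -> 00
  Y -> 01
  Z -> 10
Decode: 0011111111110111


Decoding:
00 -> X
11 -> W
11 -> W
11 -> W
11 -> W
11 -> W
01 -> Y
11 -> W


Result: XWWWWWYW


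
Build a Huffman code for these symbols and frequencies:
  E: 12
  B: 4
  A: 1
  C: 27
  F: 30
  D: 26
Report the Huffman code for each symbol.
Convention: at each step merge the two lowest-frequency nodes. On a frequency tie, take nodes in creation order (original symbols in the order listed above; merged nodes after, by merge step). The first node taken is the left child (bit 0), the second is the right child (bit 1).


Huffman tree construction:
Step 1: Merge A(1) + B(4) = 5
Step 2: Merge (A+B)(5) + E(12) = 17
Step 3: Merge ((A+B)+E)(17) + D(26) = 43
Step 4: Merge C(27) + F(30) = 57
Step 5: Merge (((A+B)+E)+D)(43) + (C+F)(57) = 100
Read each symbol's code off the tree from the root (left child = 0, right child = 1).

Codes:
  E: 001 (length 3)
  B: 0001 (length 4)
  A: 0000 (length 4)
  C: 10 (length 2)
  F: 11 (length 2)
  D: 01 (length 2)
Average code length: 222/100 = 2.2200 bits/symbol


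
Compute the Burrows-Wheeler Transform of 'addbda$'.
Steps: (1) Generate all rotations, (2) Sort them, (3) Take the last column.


Rotations (sorted):
  0: $addbda -> last char: a
  1: a$addbd -> last char: d
  2: addbda$ -> last char: $
  3: bda$add -> last char: d
  4: da$addb -> last char: b
  5: dbda$ad -> last char: d
  6: ddbda$a -> last char: a


BWT = ad$dbda


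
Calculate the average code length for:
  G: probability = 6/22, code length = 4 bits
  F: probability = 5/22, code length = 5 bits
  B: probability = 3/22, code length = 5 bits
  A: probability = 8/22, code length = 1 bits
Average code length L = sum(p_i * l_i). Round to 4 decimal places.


Weighted contributions p_i * l_i:
  G: (6/22) * 4 = 24/22
  F: (5/22) * 5 = 25/22
  B: (3/22) * 5 = 15/22
  A: (8/22) * 1 = 8/22
Sum = (24 + 25 + 15 + 8)/22 = 72/22

L = 72/22 = 3.2727 bits/symbol


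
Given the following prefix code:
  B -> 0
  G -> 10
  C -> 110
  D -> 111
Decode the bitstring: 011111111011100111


Decoding step by step:
Bits 0 -> B
Bits 111 -> D
Bits 111 -> D
Bits 110 -> C
Bits 111 -> D
Bits 0 -> B
Bits 0 -> B
Bits 111 -> D


Decoded message: BDDCDBBD


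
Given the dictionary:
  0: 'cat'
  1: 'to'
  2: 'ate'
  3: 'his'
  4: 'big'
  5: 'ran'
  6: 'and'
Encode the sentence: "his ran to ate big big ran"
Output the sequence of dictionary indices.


Look up each word in the dictionary:
  'his' -> 3
  'ran' -> 5
  'to' -> 1
  'ate' -> 2
  'big' -> 4
  'big' -> 4
  'ran' -> 5

Encoded: [3, 5, 1, 2, 4, 4, 5]


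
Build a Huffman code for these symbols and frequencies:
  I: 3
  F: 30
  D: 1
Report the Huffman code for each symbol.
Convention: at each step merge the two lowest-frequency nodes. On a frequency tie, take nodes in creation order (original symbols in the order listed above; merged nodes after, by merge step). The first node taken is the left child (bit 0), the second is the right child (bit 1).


Huffman tree construction:
Step 1: Merge D(1) + I(3) = 4
Step 2: Merge (D+I)(4) + F(30) = 34
Read each symbol's code off the tree from the root (left child = 0, right child = 1).

Codes:
  I: 01 (length 2)
  F: 1 (length 1)
  D: 00 (length 2)
Average code length: 38/34 = 1.1176 bits/symbol


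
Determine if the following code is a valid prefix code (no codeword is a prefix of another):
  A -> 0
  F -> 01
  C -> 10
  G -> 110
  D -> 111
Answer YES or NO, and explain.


Checking each pair (does one codeword prefix another?):
  A='0' vs F='01': prefix -- VIOLATION

NO -- this is NOT a valid prefix code. A (0) is a prefix of F (01).


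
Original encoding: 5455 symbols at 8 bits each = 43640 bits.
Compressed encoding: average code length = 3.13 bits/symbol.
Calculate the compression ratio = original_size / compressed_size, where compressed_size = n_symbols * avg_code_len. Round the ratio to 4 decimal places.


original_size = n_symbols * orig_bits = 5455 * 8 = 43640 bits
compressed_size = n_symbols * avg_code_len = 5455 * 3.13 = 17074.15 bits
ratio = original_size / compressed_size = 43640 / 17074.15 = 2.5559

Compression ratio = 2.5559


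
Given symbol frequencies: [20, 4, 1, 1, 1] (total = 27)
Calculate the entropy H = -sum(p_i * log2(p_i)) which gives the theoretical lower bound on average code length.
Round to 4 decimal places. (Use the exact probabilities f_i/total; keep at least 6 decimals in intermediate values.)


Per-symbol terms -p_i * log2(p_i) with p_i = f_i/27:
  p = 20/27 = 0.740741: log2(p) = -0.432959, -p*log2(p) = 0.320711
  p = 4/27 = 0.148148: log2(p) = -2.754888, -p*log2(p) = 0.408131
  p = 1/27 = 0.037037: log2(p) = -4.754888, -p*log2(p) = 0.176107
  p = 1/27 = 0.037037: log2(p) = -4.754888, -p*log2(p) = 0.176107
  p = 1/27 = 0.037037: log2(p) = -4.754888, -p*log2(p) = 0.176107
H = 0.320711 + 0.408131 + 0.176107 + 0.176107 + 0.176107 = 1.257163

H = 1.2572 bits/symbol


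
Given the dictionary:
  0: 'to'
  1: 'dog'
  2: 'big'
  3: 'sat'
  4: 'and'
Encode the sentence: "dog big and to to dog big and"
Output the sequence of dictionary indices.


Look up each word in the dictionary:
  'dog' -> 1
  'big' -> 2
  'and' -> 4
  'to' -> 0
  'to' -> 0
  'dog' -> 1
  'big' -> 2
  'and' -> 4

Encoded: [1, 2, 4, 0, 0, 1, 2, 4]


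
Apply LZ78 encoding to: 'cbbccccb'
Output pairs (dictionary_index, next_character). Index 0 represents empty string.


LZ78 encoding steps:
Dictionary: {0: ''}
Step 1: w='' (idx 0), next='c' -> output (0, 'c'), add 'c' as idx 1
Step 2: w='' (idx 0), next='b' -> output (0, 'b'), add 'b' as idx 2
Step 3: w='b' (idx 2), next='c' -> output (2, 'c'), add 'bc' as idx 3
Step 4: w='c' (idx 1), next='c' -> output (1, 'c'), add 'cc' as idx 4
Step 5: w='c' (idx 1), next='b' -> output (1, 'b'), add 'cb' as idx 5


Encoded: [(0, 'c'), (0, 'b'), (2, 'c'), (1, 'c'), (1, 'b')]


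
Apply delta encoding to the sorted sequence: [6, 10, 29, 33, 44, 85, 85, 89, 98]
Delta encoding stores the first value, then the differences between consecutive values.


First value: 6
Deltas:
  10 - 6 = 4
  29 - 10 = 19
  33 - 29 = 4
  44 - 33 = 11
  85 - 44 = 41
  85 - 85 = 0
  89 - 85 = 4
  98 - 89 = 9


Delta encoded: [6, 4, 19, 4, 11, 41, 0, 4, 9]


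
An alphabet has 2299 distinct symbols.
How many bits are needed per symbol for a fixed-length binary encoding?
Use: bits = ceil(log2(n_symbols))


log2(2299) = 11.1668
Bracket: 2^11 = 2048 < 2299 <= 2^12 = 4096
So ceil(log2(2299)) = 12

bits = ceil(log2(2299)) = ceil(11.1668) = 12 bits


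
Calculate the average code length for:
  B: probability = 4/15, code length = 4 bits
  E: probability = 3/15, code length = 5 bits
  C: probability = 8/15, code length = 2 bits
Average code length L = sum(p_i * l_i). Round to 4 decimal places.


Weighted contributions p_i * l_i:
  B: (4/15) * 4 = 16/15
  E: (3/15) * 5 = 15/15
  C: (8/15) * 2 = 16/15
Sum = (16 + 15 + 16)/15 = 47/15

L = 47/15 = 3.1333 bits/symbol


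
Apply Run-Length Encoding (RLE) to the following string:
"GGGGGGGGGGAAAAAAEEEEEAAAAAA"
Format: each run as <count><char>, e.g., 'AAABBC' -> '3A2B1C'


Scanning runs left to right:
  i=0: run of 'G' x 10 -> '10G'
  i=10: run of 'A' x 6 -> '6A'
  i=16: run of 'E' x 5 -> '5E'
  i=21: run of 'A' x 6 -> '6A'

RLE = 10G6A5E6A


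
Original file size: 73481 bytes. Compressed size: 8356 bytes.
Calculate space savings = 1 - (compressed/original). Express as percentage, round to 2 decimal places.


ratio = compressed/original = 8356/73481 = 0.113716
savings = 1 - ratio = 1 - 0.113716 = 0.886284
as a percentage: 0.886284 * 100 = 88.63%

Space savings = 1 - 8356/73481 = 88.63%


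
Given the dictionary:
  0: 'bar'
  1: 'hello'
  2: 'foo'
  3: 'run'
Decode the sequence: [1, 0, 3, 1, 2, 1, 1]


Look up each index in the dictionary:
  1 -> 'hello'
  0 -> 'bar'
  3 -> 'run'
  1 -> 'hello'
  2 -> 'foo'
  1 -> 'hello'
  1 -> 'hello'

Decoded: "hello bar run hello foo hello hello"


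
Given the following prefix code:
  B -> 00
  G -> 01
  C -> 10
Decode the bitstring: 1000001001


Decoding step by step:
Bits 10 -> C
Bits 00 -> B
Bits 00 -> B
Bits 10 -> C
Bits 01 -> G


Decoded message: CBBCG


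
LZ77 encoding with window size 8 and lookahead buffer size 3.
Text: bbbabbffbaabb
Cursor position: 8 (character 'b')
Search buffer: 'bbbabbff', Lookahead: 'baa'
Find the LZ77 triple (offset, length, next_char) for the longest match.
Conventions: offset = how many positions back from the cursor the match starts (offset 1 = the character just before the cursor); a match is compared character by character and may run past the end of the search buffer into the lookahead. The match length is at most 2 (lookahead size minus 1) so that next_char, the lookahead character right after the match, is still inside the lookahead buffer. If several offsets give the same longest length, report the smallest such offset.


Try each offset into the search buffer:
  offset=1 (pos 7, char 'f'): match length 0
  offset=2 (pos 6, char 'f'): match length 0
  offset=3 (pos 5, char 'b'): match length 1
  offset=4 (pos 4, char 'b'): match length 1
  offset=5 (pos 3, char 'a'): match length 0
  offset=6 (pos 2, char 'b'): match length 2
  offset=7 (pos 1, char 'b'): match length 1
  offset=8 (pos 0, char 'b'): match length 1
Longest match has length 2 at offset 6.
next_char = character at position 8 + 2 = 10 -> 'a'

Best match: offset=6, length=2 (matching 'ba' starting at position 2)
LZ77 triple: (6, 2, 'a')


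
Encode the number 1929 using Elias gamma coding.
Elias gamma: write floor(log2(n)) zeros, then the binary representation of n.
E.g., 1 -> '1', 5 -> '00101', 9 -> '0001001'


num_bits = floor(log2(1929)) + 1 = 11
leading_zeros = num_bits - 1 = 10
binary(1929) = 11110001001

Elias gamma(1929) = '0000000000' + '11110001001' = 000000000011110001001 (21 bits)


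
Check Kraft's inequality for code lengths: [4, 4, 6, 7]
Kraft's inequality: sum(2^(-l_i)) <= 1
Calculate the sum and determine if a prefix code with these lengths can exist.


Sum = 2^(-4) + 2^(-4) + 2^(-6) + 2^(-7)
    = 0.0625 + 0.0625 + 0.015625 + 0.0078125
    = 19/128 = 0.1484375
Since 0.1484375 <= 1, Kraft's inequality IS satisfied.
A prefix code with these lengths CAN exist.

Kraft sum = 0.1484375. Satisfied.


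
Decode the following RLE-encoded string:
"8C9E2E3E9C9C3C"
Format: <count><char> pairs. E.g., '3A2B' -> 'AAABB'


Expanding each <count><char> pair:
  8C -> 'CCCCCCCC'
  9E -> 'EEEEEEEEE'
  2E -> 'EE'
  3E -> 'EEE'
  9C -> 'CCCCCCCCC'
  9C -> 'CCCCCCCCC'
  3C -> 'CCC'

Decoded = CCCCCCCCEEEEEEEEEEEEEECCCCCCCCCCCCCCCCCCCCC


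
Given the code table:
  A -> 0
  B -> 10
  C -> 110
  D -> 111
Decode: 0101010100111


Decoding:
0 -> A
10 -> B
10 -> B
10 -> B
10 -> B
0 -> A
111 -> D


Result: ABBBBAD


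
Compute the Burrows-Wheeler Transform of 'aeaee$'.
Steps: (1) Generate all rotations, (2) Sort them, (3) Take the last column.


Rotations (sorted):
  0: $aeaee -> last char: e
  1: aeaee$ -> last char: $
  2: aee$ae -> last char: e
  3: e$aeae -> last char: e
  4: eaee$a -> last char: a
  5: ee$aea -> last char: a


BWT = e$eeaa


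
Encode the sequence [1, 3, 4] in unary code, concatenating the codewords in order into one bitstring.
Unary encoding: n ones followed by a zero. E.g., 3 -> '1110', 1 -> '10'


Encode each number as n ones followed by a terminating 0:
  1 -> 10 (2 bits)
  3 -> 1110 (4 bits)
  4 -> 11110 (5 bits)
Total length = 2 + 4 + 5 = 11 bits.

Unary([1, 3, 4]) = 10111011110 (11 bits)


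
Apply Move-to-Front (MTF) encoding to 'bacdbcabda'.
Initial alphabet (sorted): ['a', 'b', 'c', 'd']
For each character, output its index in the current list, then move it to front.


MTF encoding:
'b': index 1 in ['a', 'b', 'c', 'd'] -> ['b', 'a', 'c', 'd']
'a': index 1 in ['b', 'a', 'c', 'd'] -> ['a', 'b', 'c', 'd']
'c': index 2 in ['a', 'b', 'c', 'd'] -> ['c', 'a', 'b', 'd']
'd': index 3 in ['c', 'a', 'b', 'd'] -> ['d', 'c', 'a', 'b']
'b': index 3 in ['d', 'c', 'a', 'b'] -> ['b', 'd', 'c', 'a']
'c': index 2 in ['b', 'd', 'c', 'a'] -> ['c', 'b', 'd', 'a']
'a': index 3 in ['c', 'b', 'd', 'a'] -> ['a', 'c', 'b', 'd']
'b': index 2 in ['a', 'c', 'b', 'd'] -> ['b', 'a', 'c', 'd']
'd': index 3 in ['b', 'a', 'c', 'd'] -> ['d', 'b', 'a', 'c']
'a': index 2 in ['d', 'b', 'a', 'c'] -> ['a', 'd', 'b', 'c']


Output: [1, 1, 2, 3, 3, 2, 3, 2, 3, 2]


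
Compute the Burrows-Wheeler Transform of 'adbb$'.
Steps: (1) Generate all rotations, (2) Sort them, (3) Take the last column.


Rotations (sorted):
  0: $adbb -> last char: b
  1: adbb$ -> last char: $
  2: b$adb -> last char: b
  3: bb$ad -> last char: d
  4: dbb$a -> last char: a


BWT = b$bda


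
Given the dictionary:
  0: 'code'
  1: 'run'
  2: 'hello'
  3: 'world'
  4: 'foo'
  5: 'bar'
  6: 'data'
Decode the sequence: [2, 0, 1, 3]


Look up each index in the dictionary:
  2 -> 'hello'
  0 -> 'code'
  1 -> 'run'
  3 -> 'world'

Decoded: "hello code run world"


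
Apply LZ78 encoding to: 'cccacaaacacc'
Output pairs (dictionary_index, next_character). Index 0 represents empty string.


LZ78 encoding steps:
Dictionary: {0: ''}
Step 1: w='' (idx 0), next='c' -> output (0, 'c'), add 'c' as idx 1
Step 2: w='c' (idx 1), next='c' -> output (1, 'c'), add 'cc' as idx 2
Step 3: w='' (idx 0), next='a' -> output (0, 'a'), add 'a' as idx 3
Step 4: w='c' (idx 1), next='a' -> output (1, 'a'), add 'ca' as idx 4
Step 5: w='a' (idx 3), next='a' -> output (3, 'a'), add 'aa' as idx 5
Step 6: w='ca' (idx 4), next='c' -> output (4, 'c'), add 'cac' as idx 6
Step 7: w='c' (idx 1), end of input -> output (1, '')


Encoded: [(0, 'c'), (1, 'c'), (0, 'a'), (1, 'a'), (3, 'a'), (4, 'c'), (1, '')]


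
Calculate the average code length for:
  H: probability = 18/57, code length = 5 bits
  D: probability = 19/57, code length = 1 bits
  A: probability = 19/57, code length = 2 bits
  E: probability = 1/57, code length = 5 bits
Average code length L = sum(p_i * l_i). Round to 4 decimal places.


Weighted contributions p_i * l_i:
  H: (18/57) * 5 = 90/57
  D: (19/57) * 1 = 19/57
  A: (19/57) * 2 = 38/57
  E: (1/57) * 5 = 5/57
Sum = (90 + 19 + 38 + 5)/57 = 152/57

L = 152/57 = 2.6667 bits/symbol
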